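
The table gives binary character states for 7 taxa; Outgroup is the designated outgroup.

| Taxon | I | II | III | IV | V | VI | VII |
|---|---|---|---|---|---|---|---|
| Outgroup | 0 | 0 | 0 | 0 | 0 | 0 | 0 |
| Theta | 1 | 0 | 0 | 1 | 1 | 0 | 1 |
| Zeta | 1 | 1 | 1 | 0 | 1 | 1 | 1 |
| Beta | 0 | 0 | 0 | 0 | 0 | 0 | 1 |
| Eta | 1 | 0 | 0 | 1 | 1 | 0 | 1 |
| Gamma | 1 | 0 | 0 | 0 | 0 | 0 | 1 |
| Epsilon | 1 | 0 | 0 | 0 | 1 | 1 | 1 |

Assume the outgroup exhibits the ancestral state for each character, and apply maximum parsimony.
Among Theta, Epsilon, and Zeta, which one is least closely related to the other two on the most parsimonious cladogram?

Theta

The outgroup has state '0' for every character, so '1' is the derived state throughout.
I (derived state '1') is shared by Epsilon, Eta, Gamma, Theta, and Zeta — a synapomorphy uniting that clade.
II (derived state '1') is unique to Zeta (autapomorphy; uninformative for grouping).
III (derived state '1') is unique to Zeta (autapomorphy; uninformative for grouping).
IV (derived state '1') is shared by Eta and Theta — a synapomorphy uniting that clade.
Only Epsilon, Eta, Theta, and Zeta show the derived state '1' for V, supporting them as a clade.
VI: derived state '1' in Epsilon and Zeta only — synapomorphy for {Epsilon, Zeta}.
All ingroup taxa share the derived state '1' for VII; it defines the ingroup but does not resolve relationships within it.
Most parsimonious ingroup topology: ((((Theta,Eta),(Zeta,Epsilon)),Gamma),Beta).
Epsilon and Zeta share a more recent common ancestor with each other than either does with Theta, so Theta is the least closely related of the three.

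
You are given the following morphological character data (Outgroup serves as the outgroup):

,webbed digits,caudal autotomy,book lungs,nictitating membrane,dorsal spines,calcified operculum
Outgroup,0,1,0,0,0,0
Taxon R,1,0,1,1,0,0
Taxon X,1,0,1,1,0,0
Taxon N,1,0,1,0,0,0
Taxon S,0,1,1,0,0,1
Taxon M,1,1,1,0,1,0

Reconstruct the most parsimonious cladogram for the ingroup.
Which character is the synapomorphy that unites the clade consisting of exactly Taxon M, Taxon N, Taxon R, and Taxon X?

webbed digits

Character polarity is set by the outgroup: the derived state is whichever differs from the outgroup's state, so for caudal autotomy the derived state is '0', and for the remaining characters it is '1'.
webbed digits (derived state '1') is shared by Taxon M, Taxon N, Taxon R, and Taxon X — a synapomorphy uniting that clade.
caudal autotomy: derived state '0' in Taxon N, Taxon R, and Taxon X only — synapomorphy for {Taxon N, Taxon R, Taxon X}.
book lungs (derived state '1') is shared by all ingroup taxa — unites the whole ingroup.
Only Taxon R and Taxon X show the derived state '1' for nictitating membrane, supporting them as a clade.
dorsal spines (derived state '1') is unique to Taxon M (autapomorphy; uninformative for grouping).
calcified operculum: derived state '1' in Taxon S only — an autapomorphy, so it tells us nothing about relationships among taxa.
Most parsimonious ingroup topology: ((((Taxon R,Taxon X),Taxon N),Taxon M),Taxon S).
The clade {Taxon M, Taxon N, Taxon R, Taxon X} is supported by webbed digits: its derived state '1' occurs in exactly those taxa and in no other taxon (including the outgroup).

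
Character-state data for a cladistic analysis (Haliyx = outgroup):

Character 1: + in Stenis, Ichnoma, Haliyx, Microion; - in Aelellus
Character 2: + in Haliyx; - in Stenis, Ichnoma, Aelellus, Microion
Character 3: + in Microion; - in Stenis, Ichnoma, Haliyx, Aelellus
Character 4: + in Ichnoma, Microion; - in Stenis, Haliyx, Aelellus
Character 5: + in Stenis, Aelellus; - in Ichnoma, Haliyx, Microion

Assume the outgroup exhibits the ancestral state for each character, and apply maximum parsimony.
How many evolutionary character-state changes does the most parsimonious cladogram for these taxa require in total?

5

Character polarity is set by the outgroup: the derived state is whichever differs from the outgroup's state, so for Character 1, Character 2 the derived state is '-', and for the remaining characters it is '+'.
Character 1 (derived state '-') is unique to Aelellus (autapomorphy; uninformative for grouping).
Character 2 (derived state '-') is shared by all ingroup taxa — unites the whole ingroup.
Character 3: derived state '+' in Microion only — an autapomorphy, so it tells us nothing about relationships among taxa.
Character 4: derived state '+' in Ichnoma and Microion only — synapomorphy for {Ichnoma, Microion}.
Character 5: derived state '+' in Aelellus and Stenis only — synapomorphy for {Aelellus, Stenis}.
Most parsimonious ingroup topology: ((Microion,Ichnoma),(Stenis,Aelellus)).
Changes per character on this tree: Character 1: 1; Character 2: 1; Character 3: 1; Character 4: 1; Character 5: 1.
Total = 5.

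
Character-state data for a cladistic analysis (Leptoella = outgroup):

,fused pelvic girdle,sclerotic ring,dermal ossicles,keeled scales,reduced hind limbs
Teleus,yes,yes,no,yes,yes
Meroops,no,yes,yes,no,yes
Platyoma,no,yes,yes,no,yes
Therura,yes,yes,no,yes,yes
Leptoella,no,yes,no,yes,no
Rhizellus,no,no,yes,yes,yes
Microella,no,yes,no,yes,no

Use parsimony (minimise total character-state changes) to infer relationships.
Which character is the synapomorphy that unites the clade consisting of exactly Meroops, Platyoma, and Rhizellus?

dermal ossicles

Character polarity is set by the outgroup: the derived state is whichever differs from the outgroup's state, so for sclerotic ring, keeled scales the derived state is 'no', and for the remaining characters it is 'yes'.
fused pelvic girdle (derived state 'yes') is shared by Teleus and Therura — a synapomorphy uniting that clade.
sclerotic ring: derived state 'no' in Rhizellus only — an autapomorphy, so it tells us nothing about relationships among taxa.
dermal ossicles: derived state 'yes' in Meroops, Platyoma, and Rhizellus only — synapomorphy for {Meroops, Platyoma, Rhizellus}.
Only Meroops and Platyoma show the derived state 'no' for keeled scales, supporting them as a clade.
reduced hind limbs: derived state 'yes' in Meroops, Platyoma, Rhizellus, Teleus, and Therura only — synapomorphy for {Meroops, Platyoma, Rhizellus, Teleus, Therura}.
Most parsimonious ingroup topology: (((Rhizellus,(Platyoma,Meroops)),(Therura,Teleus)),Microella).
The clade {Meroops, Platyoma, Rhizellus} is supported by dermal ossicles: its derived state 'yes' occurs in exactly those taxa and in no other taxon (including the outgroup).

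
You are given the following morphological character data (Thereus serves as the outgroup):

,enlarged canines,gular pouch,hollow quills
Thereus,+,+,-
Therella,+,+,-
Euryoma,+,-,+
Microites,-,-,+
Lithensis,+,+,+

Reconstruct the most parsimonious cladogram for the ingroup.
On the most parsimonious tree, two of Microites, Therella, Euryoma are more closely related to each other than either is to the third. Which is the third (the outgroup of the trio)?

Therella

Character polarity is set by the outgroup: the derived state is whichever differs from the outgroup's state, so for enlarged canines, gular pouch the derived state is '-', and for the remaining characters it is '+'.
enlarged canines (derived state '-') is unique to Microites (autapomorphy; uninformative for grouping).
Only Euryoma and Microites show the derived state '-' for gular pouch, supporting them as a clade.
hollow quills (derived state '+') is shared by Euryoma, Lithensis, and Microites — a synapomorphy uniting that clade.
Most parsimonious ingroup topology: (Therella,((Euryoma,Microites),Lithensis)).
Euryoma and Microites share a more recent common ancestor with each other than either does with Therella, so Therella is the least closely related of the three.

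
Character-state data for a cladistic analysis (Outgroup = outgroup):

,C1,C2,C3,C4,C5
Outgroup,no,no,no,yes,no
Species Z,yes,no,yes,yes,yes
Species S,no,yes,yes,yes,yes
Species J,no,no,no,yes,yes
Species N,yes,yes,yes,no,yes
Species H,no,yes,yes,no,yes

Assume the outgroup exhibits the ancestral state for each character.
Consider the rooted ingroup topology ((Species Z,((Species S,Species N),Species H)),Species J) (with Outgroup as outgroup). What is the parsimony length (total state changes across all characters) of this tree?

Map each character onto ((Species Z,((Species S,Species N),Species H)),Species J) (rooted by Outgroup) and count the minimum state changes it requires (Fitch parsimony):
C1: 2; C2: 1; C3: 1; C4: 2; C5: 1.
Total tree length = 7.

7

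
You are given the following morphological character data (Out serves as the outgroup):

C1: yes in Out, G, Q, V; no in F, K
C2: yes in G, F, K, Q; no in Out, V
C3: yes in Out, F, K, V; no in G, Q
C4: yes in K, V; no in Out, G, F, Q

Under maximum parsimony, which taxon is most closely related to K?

Character polarity is set by the outgroup: the derived state is whichever differs from the outgroup's state, so for C1, C3 the derived state is 'no', and for the remaining characters it is 'yes'.
Only F and K show the derived state 'no' for C1, supporting them as a clade.
Only F, G, K, and Q show the derived state 'yes' for C2, supporting them as a clade.
C3 (derived state 'no') is shared by G and Q — a synapomorphy uniting that clade.
C4 groups K and V, which is incompatible with the clades supported by the remaining characters; treating it as convergent (homoplasy) costs fewer steps than any alternative tree.
Most parsimonious ingroup topology: (((G,Q),(F,K)),V).
K and F form a cherry on this tree, so they are sister taxa.

F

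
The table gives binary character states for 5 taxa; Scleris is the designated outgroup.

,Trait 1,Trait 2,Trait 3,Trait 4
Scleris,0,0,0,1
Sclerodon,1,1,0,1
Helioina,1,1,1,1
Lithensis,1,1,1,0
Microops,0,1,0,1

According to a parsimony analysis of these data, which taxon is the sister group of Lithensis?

Helioina

Character polarity is set by the outgroup: the derived state is whichever differs from the outgroup's state, so for Trait 4 the derived state is '0', and for the remaining characters it is '1'.
Trait 1: derived state '1' in Helioina, Lithensis, and Sclerodon only — synapomorphy for {Helioina, Lithensis, Sclerodon}.
All ingroup taxa share the derived state '1' for Trait 2; it defines the ingroup but does not resolve relationships within it.
Trait 3: derived state '1' in Helioina and Lithensis only — synapomorphy for {Helioina, Lithensis}.
Trait 4: derived state '0' in Lithensis only — an autapomorphy, so it tells us nothing about relationships among taxa.
Most parsimonious ingroup topology: ((Sclerodon,(Helioina,Lithensis)),Microops).
Lithensis and Helioina form a cherry on this tree, so they are sister taxa.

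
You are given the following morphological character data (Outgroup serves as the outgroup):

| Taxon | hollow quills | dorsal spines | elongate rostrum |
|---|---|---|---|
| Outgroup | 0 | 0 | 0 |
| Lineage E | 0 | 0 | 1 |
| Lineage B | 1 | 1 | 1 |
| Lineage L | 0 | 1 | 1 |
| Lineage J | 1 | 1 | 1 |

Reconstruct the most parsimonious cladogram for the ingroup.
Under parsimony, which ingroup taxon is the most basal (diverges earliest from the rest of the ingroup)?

The outgroup has state '0' for every character, so '1' is the derived state throughout.
hollow quills (derived state '1') is shared by Lineage B and Lineage J — a synapomorphy uniting that clade.
Only Lineage B, Lineage J, and Lineage L show the derived state '1' for dorsal spines, supporting them as a clade.
All ingroup taxa share the derived state '1' for elongate rostrum; it defines the ingroup but does not resolve relationships within it.
Most parsimonious ingroup topology: (Lineage E,((Lineage B,Lineage J),Lineage L)).
Lineage E is sister to the clade containing all other ingroup taxa, so it is the earliest-diverging (most basal) ingroup lineage.

Lineage E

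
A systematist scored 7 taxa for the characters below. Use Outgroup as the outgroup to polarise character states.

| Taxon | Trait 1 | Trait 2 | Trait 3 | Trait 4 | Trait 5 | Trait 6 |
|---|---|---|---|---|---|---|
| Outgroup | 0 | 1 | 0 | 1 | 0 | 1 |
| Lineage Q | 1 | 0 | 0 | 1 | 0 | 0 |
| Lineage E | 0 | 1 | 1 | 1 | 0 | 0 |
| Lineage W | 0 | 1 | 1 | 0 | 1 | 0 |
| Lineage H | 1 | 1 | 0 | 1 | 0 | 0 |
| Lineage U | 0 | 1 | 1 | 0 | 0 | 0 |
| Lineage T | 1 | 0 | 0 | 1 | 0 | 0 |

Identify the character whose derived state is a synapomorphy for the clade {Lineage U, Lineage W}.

Character polarity is set by the outgroup: the derived state is whichever differs from the outgroup's state, so for Trait 2, Trait 4, Trait 6 the derived state is '0', and for the remaining characters it is '1'.
Trait 1: derived state '1' in Lineage H, Lineage Q, and Lineage T only — synapomorphy for {Lineage H, Lineage Q, Lineage T}.
Trait 2: derived state '0' in Lineage Q and Lineage T only — synapomorphy for {Lineage Q, Lineage T}.
Trait 3 (derived state '1') is shared by Lineage E, Lineage U, and Lineage W — a synapomorphy uniting that clade.
Only Lineage U and Lineage W show the derived state '0' for Trait 4, supporting them as a clade.
Trait 5: derived state '1' in Lineage W only — an autapomorphy, so it tells us nothing about relationships among taxa.
Trait 6 (derived state '0') is shared by all ingroup taxa — unites the whole ingroup.
Most parsimonious ingroup topology: (((Lineage Q,Lineage T),Lineage H),(Lineage E,(Lineage W,Lineage U))).
The clade {Lineage U, Lineage W} is supported by Trait 4: its derived state '0' occurs in exactly those taxa and in no other taxon (including the outgroup).

Trait 4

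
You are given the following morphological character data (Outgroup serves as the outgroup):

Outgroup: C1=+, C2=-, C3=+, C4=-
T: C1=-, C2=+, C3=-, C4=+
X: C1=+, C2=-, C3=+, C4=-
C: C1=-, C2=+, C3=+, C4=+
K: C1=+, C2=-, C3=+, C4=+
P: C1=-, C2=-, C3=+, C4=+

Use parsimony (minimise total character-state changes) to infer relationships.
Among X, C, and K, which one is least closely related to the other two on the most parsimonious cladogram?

Character polarity is set by the outgroup: the derived state is whichever differs from the outgroup's state, so for C1, C3 the derived state is '-', and for the remaining characters it is '+'.
C1: derived state '-' in C, P, and T only — synapomorphy for {C, P, T}.
Only C and T show the derived state '+' for C2, supporting them as a clade.
C3 (derived state '-') is unique to T (autapomorphy; uninformative for grouping).
C4 (derived state '+') is shared by C, K, P, and T — a synapomorphy uniting that clade.
Most parsimonious ingroup topology: (X,(K,(P,(C,T)))).
C and K share a more recent common ancestor with each other than either does with X, so X is the least closely related of the three.

X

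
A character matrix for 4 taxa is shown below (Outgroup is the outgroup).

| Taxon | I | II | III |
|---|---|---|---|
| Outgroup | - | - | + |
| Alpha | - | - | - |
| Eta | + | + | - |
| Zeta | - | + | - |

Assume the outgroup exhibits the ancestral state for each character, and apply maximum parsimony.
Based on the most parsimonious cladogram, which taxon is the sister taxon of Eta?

Character polarity is set by the outgroup: the derived state is whichever differs from the outgroup's state, so for III the derived state is '-', and for the remaining characters it is '+'.
I (derived state '+') is unique to Eta (autapomorphy; uninformative for grouping).
Only Eta and Zeta show the derived state '+' for II, supporting them as a clade.
III (derived state '-') is shared by all ingroup taxa — unites the whole ingroup.
Most parsimonious ingroup topology: (Alpha,(Eta,Zeta)).
Eta and Zeta form a cherry on this tree, so they are sister taxa.

Zeta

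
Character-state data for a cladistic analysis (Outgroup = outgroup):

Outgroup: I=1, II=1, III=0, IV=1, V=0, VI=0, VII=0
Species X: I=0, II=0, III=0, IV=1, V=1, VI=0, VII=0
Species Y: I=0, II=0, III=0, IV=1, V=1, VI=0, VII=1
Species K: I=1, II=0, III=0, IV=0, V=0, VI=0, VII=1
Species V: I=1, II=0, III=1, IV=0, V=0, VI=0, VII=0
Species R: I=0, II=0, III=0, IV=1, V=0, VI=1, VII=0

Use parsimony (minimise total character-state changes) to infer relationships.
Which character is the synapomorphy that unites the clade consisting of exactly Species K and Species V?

IV

Character polarity is set by the outgroup: the derived state is whichever differs from the outgroup's state, so for I, II, IV the derived state is '0', and for the remaining characters it is '1'.
I: derived state '0' in Species R, Species X, and Species Y only — synapomorphy for {Species R, Species X, Species Y}.
All ingroup taxa share the derived state '0' for II; it defines the ingroup but does not resolve relationships within it.
III (derived state '1') is unique to Species V (autapomorphy; uninformative for grouping).
IV: derived state '0' in Species K and Species V only — synapomorphy for {Species K, Species V}.
V: derived state '1' in Species X and Species Y only — synapomorphy for {Species X, Species Y}.
VI: derived state '1' in Species R only — an autapomorphy, so it tells us nothing about relationships among taxa.
VII (state '1') occurs in Species K and Species Y but conflicts with the nesting implied by the other characters — most parsimoniously interpreted as homoplasy.
Most parsimonious ingroup topology: (((Species X,Species Y),Species R),(Species K,Species V)).
The clade {Species K, Species V} is supported by IV: its derived state '0' occurs in exactly those taxa and in no other taxon (including the outgroup).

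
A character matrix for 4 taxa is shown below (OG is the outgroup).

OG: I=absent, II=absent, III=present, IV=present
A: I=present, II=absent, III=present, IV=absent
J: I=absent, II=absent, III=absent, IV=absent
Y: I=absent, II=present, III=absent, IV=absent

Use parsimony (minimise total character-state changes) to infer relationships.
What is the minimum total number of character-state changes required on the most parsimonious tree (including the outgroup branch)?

Character polarity is set by the outgroup: the derived state is whichever differs from the outgroup's state, so for III, IV the derived state is 'absent', and for the remaining characters it is 'present'.
I (derived state 'present') is unique to A (autapomorphy; uninformative for grouping).
II: derived state 'present' in Y only — an autapomorphy, so it tells us nothing about relationships among taxa.
Only J and Y show the derived state 'absent' for III, supporting them as a clade.
All ingroup taxa share the derived state 'absent' for IV; it defines the ingroup but does not resolve relationships within it.
Most parsimonious ingroup topology: (A,(J,Y)).
Changes per character on this tree: I: 1; II: 1; III: 1; IV: 1.
Total = 4.

4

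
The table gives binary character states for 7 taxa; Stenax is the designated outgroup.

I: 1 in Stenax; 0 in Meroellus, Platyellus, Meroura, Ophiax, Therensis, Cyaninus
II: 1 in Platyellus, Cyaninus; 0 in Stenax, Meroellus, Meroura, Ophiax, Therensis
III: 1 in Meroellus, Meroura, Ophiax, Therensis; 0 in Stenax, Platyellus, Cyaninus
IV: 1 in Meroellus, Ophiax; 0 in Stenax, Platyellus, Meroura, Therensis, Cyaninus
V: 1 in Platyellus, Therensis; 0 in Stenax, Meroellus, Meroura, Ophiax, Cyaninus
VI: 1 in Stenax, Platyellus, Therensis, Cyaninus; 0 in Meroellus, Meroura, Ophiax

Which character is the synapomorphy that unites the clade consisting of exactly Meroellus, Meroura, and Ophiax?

Character polarity is set by the outgroup: the derived state is whichever differs from the outgroup's state, so for I, VI the derived state is '0', and for the remaining characters it is '1'.
All ingroup taxa share the derived state '0' for I; it defines the ingroup but does not resolve relationships within it.
II: derived state '1' in Cyaninus and Platyellus only — synapomorphy for {Cyaninus, Platyellus}.
III (derived state '1') is shared by Meroellus, Meroura, Ophiax, and Therensis — a synapomorphy uniting that clade.
IV: derived state '1' in Meroellus and Ophiax only — synapomorphy for {Meroellus, Ophiax}.
V (state '1') occurs in Platyellus and Therensis but conflicts with the nesting implied by the other characters — most parsimoniously interpreted as homoplasy.
VI: derived state '0' in Meroellus, Meroura, and Ophiax only — synapomorphy for {Meroellus, Meroura, Ophiax}.
Most parsimonious ingroup topology: ((((Meroellus,Ophiax),Meroura),Therensis),(Platyellus,Cyaninus)).
The clade {Meroellus, Meroura, Ophiax} is supported by VI: its derived state '0' occurs in exactly those taxa and in no other taxon (including the outgroup).

VI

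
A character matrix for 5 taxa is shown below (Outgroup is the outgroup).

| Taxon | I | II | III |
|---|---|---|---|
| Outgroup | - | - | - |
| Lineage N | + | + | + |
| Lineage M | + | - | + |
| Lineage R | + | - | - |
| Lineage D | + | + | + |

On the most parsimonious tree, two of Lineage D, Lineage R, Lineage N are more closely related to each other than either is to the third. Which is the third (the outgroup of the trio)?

The outgroup has state '-' for every character, so '+' is the derived state throughout.
I (derived state '+') is shared by all ingroup taxa — unites the whole ingroup.
II: derived state '+' in Lineage D and Lineage N only — synapomorphy for {Lineage D, Lineage N}.
III: derived state '+' in Lineage D, Lineage M, and Lineage N only — synapomorphy for {Lineage D, Lineage M, Lineage N}.
Most parsimonious ingroup topology: (((Lineage N,Lineage D),Lineage M),Lineage R).
Lineage N and Lineage D share a more recent common ancestor with each other than either does with Lineage R, so Lineage R is the least closely related of the three.

Lineage R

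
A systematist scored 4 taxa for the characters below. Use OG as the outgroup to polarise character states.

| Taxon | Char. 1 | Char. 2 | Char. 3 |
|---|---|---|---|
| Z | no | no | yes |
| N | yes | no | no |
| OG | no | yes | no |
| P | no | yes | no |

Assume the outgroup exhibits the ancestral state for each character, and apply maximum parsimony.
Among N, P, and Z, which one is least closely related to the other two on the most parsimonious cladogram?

P

Character polarity is set by the outgroup: the derived state is whichever differs from the outgroup's state, so for Char. 2 the derived state is 'no', and for the remaining characters it is 'yes'.
Char. 1: derived state 'yes' in N only — an autapomorphy, so it tells us nothing about relationships among taxa.
Char. 2: derived state 'no' in N and Z only — synapomorphy for {N, Z}.
Char. 3: derived state 'yes' in Z only — an autapomorphy, so it tells us nothing about relationships among taxa.
Most parsimonious ingroup topology: ((Z,N),P).
Z and N share a more recent common ancestor with each other than either does with P, so P is the least closely related of the three.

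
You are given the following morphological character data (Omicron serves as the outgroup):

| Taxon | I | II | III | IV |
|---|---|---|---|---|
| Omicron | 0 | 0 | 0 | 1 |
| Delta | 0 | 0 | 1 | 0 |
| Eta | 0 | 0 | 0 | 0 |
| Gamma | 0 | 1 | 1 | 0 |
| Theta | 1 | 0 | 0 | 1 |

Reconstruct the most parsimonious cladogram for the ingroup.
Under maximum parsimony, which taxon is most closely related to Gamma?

Delta

Character polarity is set by the outgroup: the derived state is whichever differs from the outgroup's state, so for IV the derived state is '0', and for the remaining characters it is '1'.
I (derived state '1') is unique to Theta (autapomorphy; uninformative for grouping).
II: derived state '1' in Gamma only — an autapomorphy, so it tells us nothing about relationships among taxa.
III: derived state '1' in Delta and Gamma only — synapomorphy for {Delta, Gamma}.
IV: derived state '0' in Delta, Eta, and Gamma only — synapomorphy for {Delta, Eta, Gamma}.
Most parsimonious ingroup topology: (((Delta,Gamma),Eta),Theta).
Gamma and Delta form a cherry on this tree, so they are sister taxa.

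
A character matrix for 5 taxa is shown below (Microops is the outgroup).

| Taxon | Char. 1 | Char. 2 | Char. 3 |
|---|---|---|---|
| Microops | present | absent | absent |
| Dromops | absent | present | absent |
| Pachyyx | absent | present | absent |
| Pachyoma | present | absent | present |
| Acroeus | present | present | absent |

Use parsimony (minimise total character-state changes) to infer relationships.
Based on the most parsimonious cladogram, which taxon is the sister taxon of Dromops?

Character polarity is set by the outgroup: the derived state is whichever differs from the outgroup's state, so for Char. 1 the derived state is 'absent', and for the remaining characters it is 'present'.
Only Dromops and Pachyyx show the derived state 'absent' for Char. 1, supporting them as a clade.
Only Acroeus, Dromops, and Pachyyx show the derived state 'present' for Char. 2, supporting them as a clade.
Char. 3: derived state 'present' in Pachyoma only — an autapomorphy, so it tells us nothing about relationships among taxa.
Most parsimonious ingroup topology: (((Dromops,Pachyyx),Acroeus),Pachyoma).
Dromops and Pachyyx form a cherry on this tree, so they are sister taxa.

Pachyyx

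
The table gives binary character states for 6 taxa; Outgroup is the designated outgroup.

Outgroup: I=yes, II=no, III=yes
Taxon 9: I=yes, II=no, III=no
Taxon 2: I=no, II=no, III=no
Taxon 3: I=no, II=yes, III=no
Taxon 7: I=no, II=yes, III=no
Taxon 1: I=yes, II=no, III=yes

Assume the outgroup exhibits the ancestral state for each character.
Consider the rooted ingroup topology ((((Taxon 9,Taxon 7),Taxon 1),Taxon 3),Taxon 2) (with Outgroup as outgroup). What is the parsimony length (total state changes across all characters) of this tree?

Map each character onto ((((Taxon 9,Taxon 7),Taxon 1),Taxon 3),Taxon 2) (rooted by Outgroup) and count the minimum state changes it requires (Fitch parsimony):
I: 3; II: 2; III: 2.
Total tree length = 7.

7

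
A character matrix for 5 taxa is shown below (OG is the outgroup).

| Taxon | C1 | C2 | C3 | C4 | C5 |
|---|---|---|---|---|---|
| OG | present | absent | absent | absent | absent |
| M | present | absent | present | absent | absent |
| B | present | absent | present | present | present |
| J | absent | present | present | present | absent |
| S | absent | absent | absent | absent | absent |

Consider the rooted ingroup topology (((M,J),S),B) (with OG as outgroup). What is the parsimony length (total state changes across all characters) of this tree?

8

Map each character onto (((M,J),S),B) (rooted by OG) and count the minimum state changes it requires (Fitch parsimony):
C1: 2; C2: 1; C3: 2; C4: 2; C5: 1.
Total tree length = 8.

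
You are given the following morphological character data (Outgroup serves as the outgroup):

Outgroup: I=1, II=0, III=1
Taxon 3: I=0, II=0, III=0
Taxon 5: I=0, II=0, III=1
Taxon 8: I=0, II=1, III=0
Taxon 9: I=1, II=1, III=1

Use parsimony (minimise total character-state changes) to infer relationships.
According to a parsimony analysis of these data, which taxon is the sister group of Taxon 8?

Character polarity is set by the outgroup: the derived state is whichever differs from the outgroup's state, so for I, III the derived state is '0', and for the remaining characters it is '1'.
I: derived state '0' in Taxon 3, Taxon 5, and Taxon 8 only — synapomorphy for {Taxon 3, Taxon 5, Taxon 8}.
II (state '1') occurs in Taxon 8 and Taxon 9 but conflicts with the nesting implied by the other characters — most parsimoniously interpreted as homoplasy.
Only Taxon 3 and Taxon 8 show the derived state '0' for III, supporting them as a clade.
Most parsimonious ingroup topology: (((Taxon 3,Taxon 8),Taxon 5),Taxon 9).
Taxon 8 and Taxon 3 form a cherry on this tree, so they are sister taxa.

Taxon 3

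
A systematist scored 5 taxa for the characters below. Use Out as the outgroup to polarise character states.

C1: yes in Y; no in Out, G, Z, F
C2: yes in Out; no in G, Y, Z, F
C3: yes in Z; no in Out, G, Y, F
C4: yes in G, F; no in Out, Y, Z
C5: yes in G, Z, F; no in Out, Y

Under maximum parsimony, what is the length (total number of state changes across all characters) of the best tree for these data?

5

Character polarity is set by the outgroup: the derived state is whichever differs from the outgroup's state, so for C2 the derived state is 'no', and for the remaining characters it is 'yes'.
C1: derived state 'yes' in Y only — an autapomorphy, so it tells us nothing about relationships among taxa.
All ingroup taxa share the derived state 'no' for C2; it defines the ingroup but does not resolve relationships within it.
C3: derived state 'yes' in Z only — an autapomorphy, so it tells us nothing about relationships among taxa.
Only F and G show the derived state 'yes' for C4, supporting them as a clade.
C5 (derived state 'yes') is shared by F, G, and Z — a synapomorphy uniting that clade.
Most parsimonious ingroup topology: (((F,G),Z),Y).
Changes per character on this tree: C1: 1; C2: 1; C3: 1; C4: 1; C5: 1.
Total = 5.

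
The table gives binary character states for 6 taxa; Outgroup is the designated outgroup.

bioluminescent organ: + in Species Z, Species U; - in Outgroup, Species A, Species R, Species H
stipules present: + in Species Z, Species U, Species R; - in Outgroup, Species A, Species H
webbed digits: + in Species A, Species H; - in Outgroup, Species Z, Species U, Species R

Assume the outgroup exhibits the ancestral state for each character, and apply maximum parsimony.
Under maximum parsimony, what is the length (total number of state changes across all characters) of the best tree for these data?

3

The outgroup has state '-' for every character, so '+' is the derived state throughout.
bioluminescent organ (derived state '+') is shared by Species U and Species Z — a synapomorphy uniting that clade.
stipules present: derived state '+' in Species R, Species U, and Species Z only — synapomorphy for {Species R, Species U, Species Z}.
webbed digits (derived state '+') is shared by Species A and Species H — a synapomorphy uniting that clade.
Most parsimonious ingroup topology: ((Species A,Species H),((Species Z,Species U),Species R)).
Changes per character on this tree: bioluminescent organ: 1; stipules present: 1; webbed digits: 1.
Total = 3.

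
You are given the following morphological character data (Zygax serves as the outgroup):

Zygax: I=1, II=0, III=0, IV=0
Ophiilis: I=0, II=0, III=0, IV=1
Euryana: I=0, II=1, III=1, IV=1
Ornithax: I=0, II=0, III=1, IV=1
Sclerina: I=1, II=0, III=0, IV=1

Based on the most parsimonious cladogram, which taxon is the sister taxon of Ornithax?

Euryana

Character polarity is set by the outgroup: the derived state is whichever differs from the outgroup's state, so for I the derived state is '0', and for the remaining characters it is '1'.
Only Euryana, Ophiilis, and Ornithax show the derived state '0' for I, supporting them as a clade.
II: derived state '1' in Euryana only — an autapomorphy, so it tells us nothing about relationships among taxa.
III (derived state '1') is shared by Euryana and Ornithax — a synapomorphy uniting that clade.
All ingroup taxa share the derived state '1' for IV; it defines the ingroup but does not resolve relationships within it.
Most parsimonious ingroup topology: ((Ophiilis,(Euryana,Ornithax)),Sclerina).
Ornithax and Euryana form a cherry on this tree, so they are sister taxa.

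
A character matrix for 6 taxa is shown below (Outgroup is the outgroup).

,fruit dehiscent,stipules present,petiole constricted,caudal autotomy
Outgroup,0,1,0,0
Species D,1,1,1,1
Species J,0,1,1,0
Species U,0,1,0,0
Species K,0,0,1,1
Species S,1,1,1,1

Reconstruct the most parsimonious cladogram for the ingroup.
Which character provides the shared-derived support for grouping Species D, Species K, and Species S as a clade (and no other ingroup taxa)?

Character polarity is set by the outgroup: the derived state is whichever differs from the outgroup's state, so for stipules present the derived state is '0', and for the remaining characters it is '1'.
fruit dehiscent: derived state '1' in Species D and Species S only — synapomorphy for {Species D, Species S}.
stipules present: derived state '0' in Species K only — an autapomorphy, so it tells us nothing about relationships among taxa.
petiole constricted (derived state '1') is shared by Species D, Species J, Species K, and Species S — a synapomorphy uniting that clade.
Only Species D, Species K, and Species S show the derived state '1' for caudal autotomy, supporting them as a clade.
Most parsimonious ingroup topology: ((((Species D,Species S),Species K),Species J),Species U).
The clade {Species D, Species K, Species S} is supported by caudal autotomy: its derived state '1' occurs in exactly those taxa and in no other taxon (including the outgroup).

caudal autotomy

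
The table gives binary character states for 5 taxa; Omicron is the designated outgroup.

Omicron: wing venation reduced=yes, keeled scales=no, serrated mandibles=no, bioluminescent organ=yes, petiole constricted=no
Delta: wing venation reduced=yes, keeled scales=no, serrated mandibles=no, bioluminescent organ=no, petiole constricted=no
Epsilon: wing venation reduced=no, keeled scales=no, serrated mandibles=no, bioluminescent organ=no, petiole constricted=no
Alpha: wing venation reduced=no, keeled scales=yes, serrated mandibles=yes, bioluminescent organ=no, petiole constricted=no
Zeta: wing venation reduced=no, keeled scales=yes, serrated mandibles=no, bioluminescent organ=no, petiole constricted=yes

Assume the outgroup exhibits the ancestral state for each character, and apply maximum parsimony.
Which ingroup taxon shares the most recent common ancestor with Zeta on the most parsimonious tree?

Character polarity is set by the outgroup: the derived state is whichever differs from the outgroup's state, so for wing venation reduced, bioluminescent organ the derived state is 'no', and for the remaining characters it is 'yes'.
wing venation reduced: derived state 'no' in Alpha, Epsilon, and Zeta only — synapomorphy for {Alpha, Epsilon, Zeta}.
keeled scales (derived state 'yes') is shared by Alpha and Zeta — a synapomorphy uniting that clade.
serrated mandibles (derived state 'yes') is unique to Alpha (autapomorphy; uninformative for grouping).
bioluminescent organ (derived state 'no') is shared by all ingroup taxa — unites the whole ingroup.
petiole constricted (derived state 'yes') is unique to Zeta (autapomorphy; uninformative for grouping).
Most parsimonious ingroup topology: (Delta,(Epsilon,(Alpha,Zeta))).
Zeta and Alpha form a cherry on this tree, so they are sister taxa.

Alpha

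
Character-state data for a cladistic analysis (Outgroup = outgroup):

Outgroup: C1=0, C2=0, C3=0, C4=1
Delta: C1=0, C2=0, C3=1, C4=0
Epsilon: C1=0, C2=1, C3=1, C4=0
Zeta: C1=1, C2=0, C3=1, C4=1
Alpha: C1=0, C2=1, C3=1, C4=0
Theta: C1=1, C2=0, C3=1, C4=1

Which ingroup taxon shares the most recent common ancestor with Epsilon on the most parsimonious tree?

Character polarity is set by the outgroup: the derived state is whichever differs from the outgroup's state, so for C4 the derived state is '0', and for the remaining characters it is '1'.
C1: derived state '1' in Theta and Zeta only — synapomorphy for {Theta, Zeta}.
C2 (derived state '1') is shared by Alpha and Epsilon — a synapomorphy uniting that clade.
All ingroup taxa share the derived state '1' for C3; it defines the ingroup but does not resolve relationships within it.
C4 (derived state '0') is shared by Alpha, Delta, and Epsilon — a synapomorphy uniting that clade.
Most parsimonious ingroup topology: ((Delta,(Epsilon,Alpha)),(Zeta,Theta)).
Epsilon and Alpha form a cherry on this tree, so they are sister taxa.

Alpha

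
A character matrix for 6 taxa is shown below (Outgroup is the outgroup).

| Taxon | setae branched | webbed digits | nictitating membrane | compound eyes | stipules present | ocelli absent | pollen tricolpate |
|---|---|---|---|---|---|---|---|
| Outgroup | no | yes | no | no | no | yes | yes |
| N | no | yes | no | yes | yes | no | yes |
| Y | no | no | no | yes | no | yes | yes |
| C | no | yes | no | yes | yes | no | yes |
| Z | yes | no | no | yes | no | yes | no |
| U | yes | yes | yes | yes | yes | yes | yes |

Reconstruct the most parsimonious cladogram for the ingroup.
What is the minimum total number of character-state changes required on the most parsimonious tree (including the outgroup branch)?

8

Character polarity is set by the outgroup: the derived state is whichever differs from the outgroup's state, so for webbed digits, ocelli absent, pollen tricolpate the derived state is 'no', and for the remaining characters it is 'yes'.
setae branched (state 'yes') occurs in U and Z but conflicts with the nesting implied by the other characters — most parsimoniously interpreted as homoplasy.
webbed digits (derived state 'no') is shared by Y and Z — a synapomorphy uniting that clade.
nictitating membrane (derived state 'yes') is unique to U (autapomorphy; uninformative for grouping).
All ingroup taxa share the derived state 'yes' for compound eyes; it defines the ingroup but does not resolve relationships within it.
Only C, N, and U show the derived state 'yes' for stipules present, supporting them as a clade.
Only C and N show the derived state 'no' for ocelli absent, supporting them as a clade.
pollen tricolpate (derived state 'no') is unique to Z (autapomorphy; uninformative for grouping).
Most parsimonious ingroup topology: (((N,C),U),(Y,Z)).
Changes per character on this tree: setae branched: 2; webbed digits: 1; nictitating membrane: 1; compound eyes: 1; stipules present: 1; ocelli absent: 1; pollen tricolpate: 1.
Total = 8.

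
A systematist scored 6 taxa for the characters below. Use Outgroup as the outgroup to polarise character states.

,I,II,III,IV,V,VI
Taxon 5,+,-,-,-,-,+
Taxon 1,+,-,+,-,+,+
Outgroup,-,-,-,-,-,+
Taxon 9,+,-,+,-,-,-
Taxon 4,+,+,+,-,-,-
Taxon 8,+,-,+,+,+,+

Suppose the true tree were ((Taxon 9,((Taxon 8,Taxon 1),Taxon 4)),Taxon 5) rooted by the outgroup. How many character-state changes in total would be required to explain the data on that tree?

7

Map each character onto ((Taxon 9,((Taxon 8,Taxon 1),Taxon 4)),Taxon 5) (rooted by Outgroup) and count the minimum state changes it requires (Fitch parsimony):
I: 1; II: 1; III: 1; IV: 1; V: 1; VI: 2.
Total tree length = 7.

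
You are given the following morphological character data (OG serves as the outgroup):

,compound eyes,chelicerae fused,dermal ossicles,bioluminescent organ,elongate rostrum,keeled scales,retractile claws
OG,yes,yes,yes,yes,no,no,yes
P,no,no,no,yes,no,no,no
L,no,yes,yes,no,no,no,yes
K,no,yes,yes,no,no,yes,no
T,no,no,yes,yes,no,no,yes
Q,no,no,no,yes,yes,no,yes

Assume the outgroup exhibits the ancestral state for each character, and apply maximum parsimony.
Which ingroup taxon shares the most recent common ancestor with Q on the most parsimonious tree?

Character polarity is set by the outgroup: the derived state is whichever differs from the outgroup's state, so for compound eyes, chelicerae fused, dermal ossicles, bioluminescent organ, retractile claws the derived state is 'no', and for the remaining characters it is 'yes'.
compound eyes (derived state 'no') is shared by all ingroup taxa — unites the whole ingroup.
chelicerae fused (derived state 'no') is shared by P, Q, and T — a synapomorphy uniting that clade.
Only P and Q show the derived state 'no' for dermal ossicles, supporting them as a clade.
bioluminescent organ: derived state 'no' in K and L only — synapomorphy for {K, L}.
elongate rostrum (derived state 'yes') is unique to Q (autapomorphy; uninformative for grouping).
keeled scales: derived state 'yes' in K only — an autapomorphy, so it tells us nothing about relationships among taxa.
retractile claws groups K and P, which is incompatible with the clades supported by the remaining characters; treating it as convergent (homoplasy) costs fewer steps than any alternative tree.
Most parsimonious ingroup topology: (((P,Q),T),(L,K)).
Q and P form a cherry on this tree, so they are sister taxa.

P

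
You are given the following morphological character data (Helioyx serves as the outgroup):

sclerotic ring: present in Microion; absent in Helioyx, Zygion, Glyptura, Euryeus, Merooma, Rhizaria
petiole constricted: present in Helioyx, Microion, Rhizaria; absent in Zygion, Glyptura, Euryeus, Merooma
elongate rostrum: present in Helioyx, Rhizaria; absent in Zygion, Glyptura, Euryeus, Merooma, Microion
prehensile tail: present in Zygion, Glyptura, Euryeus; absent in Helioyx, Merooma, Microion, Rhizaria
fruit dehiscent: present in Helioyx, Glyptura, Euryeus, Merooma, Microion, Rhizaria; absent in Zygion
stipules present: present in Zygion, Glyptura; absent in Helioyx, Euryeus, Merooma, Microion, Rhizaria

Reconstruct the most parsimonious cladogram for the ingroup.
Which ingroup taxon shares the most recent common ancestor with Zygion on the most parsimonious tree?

Character polarity is set by the outgroup: the derived state is whichever differs from the outgroup's state, so for petiole constricted, elongate rostrum, fruit dehiscent the derived state is 'absent', and for the remaining characters it is 'present'.
sclerotic ring: derived state 'present' in Microion only — an autapomorphy, so it tells us nothing about relationships among taxa.
petiole constricted (derived state 'absent') is shared by Euryeus, Glyptura, Merooma, and Zygion — a synapomorphy uniting that clade.
elongate rostrum (derived state 'absent') is shared by Euryeus, Glyptura, Merooma, Microion, and Zygion — a synapomorphy uniting that clade.
prehensile tail (derived state 'present') is shared by Euryeus, Glyptura, and Zygion — a synapomorphy uniting that clade.
fruit dehiscent (derived state 'absent') is unique to Zygion (autapomorphy; uninformative for grouping).
stipules present: derived state 'present' in Glyptura and Zygion only — synapomorphy for {Glyptura, Zygion}.
Most parsimonious ingroup topology: (((((Zygion,Glyptura),Euryeus),Merooma),Microion),Rhizaria).
Zygion and Glyptura form a cherry on this tree, so they are sister taxa.

Glyptura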